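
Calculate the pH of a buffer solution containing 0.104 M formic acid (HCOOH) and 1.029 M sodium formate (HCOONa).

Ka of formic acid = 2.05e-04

pKa = -log(2.05e-04) = 3.69. pH = pKa + log([A⁻]/[HA]) = 3.69 + log(1.029/0.104)

pH = 4.68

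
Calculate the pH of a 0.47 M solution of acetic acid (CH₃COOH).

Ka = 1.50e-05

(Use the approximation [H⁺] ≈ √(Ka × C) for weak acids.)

[H⁺] = √(Ka × C) = √(1.50e-05 × 0.47) = 2.6552e-03. pH = -log(2.6552e-03)

pH = 2.58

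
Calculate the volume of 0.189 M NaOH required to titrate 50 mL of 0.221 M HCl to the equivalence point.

At equivalence: moles acid = moles base. moles HCl = 0.221 × 50/1000 = 0.01105 mol. V_base = moles / 0.189 × 1000 = 58.5 mL.

V_{base} = 58.5 mL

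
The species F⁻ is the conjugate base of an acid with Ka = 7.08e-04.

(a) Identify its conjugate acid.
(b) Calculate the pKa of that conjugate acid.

(a) The conjugate acid is formed by adding one H⁺ to F⁻, giving HF. (b) pKa = -log(Ka) = -log(7.08e-04) = 3.15.

Conjugate acid: HF; pK_a = 3.15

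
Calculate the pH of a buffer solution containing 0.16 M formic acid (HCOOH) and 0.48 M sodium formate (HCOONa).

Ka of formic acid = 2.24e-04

pKa = -log(2.24e-04) = 3.65. pH = pKa + log([A⁻]/[HA]) = 3.65 + log(0.48/0.16)

pH = 4.13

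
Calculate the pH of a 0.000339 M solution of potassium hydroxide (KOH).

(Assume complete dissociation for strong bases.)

[OH⁻] = 0.000339 M for strong base. pOH = -log[OH⁻] = 3.47, pH = 14 - pOH

pH = 10.53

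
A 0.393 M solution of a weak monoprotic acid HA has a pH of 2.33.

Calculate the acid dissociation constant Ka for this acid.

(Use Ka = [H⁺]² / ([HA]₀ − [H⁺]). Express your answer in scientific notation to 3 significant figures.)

[H⁺] = 10^(−pH) = 10^(−2.33) = 4.677e-03 M. For HA ⇌ H⁺ + A⁻, Ka = [H⁺][A⁻]/[HA] = [H⁺]² / ([HA]₀ − [H⁺]) = (4.677e-03)² / (0.393 − 4.677e-03) = 5.63e-05.

K_a = 5.63e-05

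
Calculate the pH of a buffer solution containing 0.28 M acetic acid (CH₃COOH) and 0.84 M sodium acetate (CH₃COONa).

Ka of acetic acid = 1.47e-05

pKa = -log(1.47e-05) = 4.83. pH = pKa + log([A⁻]/[HA]) = 4.83 + log(0.84/0.28)

pH = 5.31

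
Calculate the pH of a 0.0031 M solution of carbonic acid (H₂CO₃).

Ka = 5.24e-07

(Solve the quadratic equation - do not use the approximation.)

x² + Ka×x - Ka×C = 0. Using quadratic formula: [H⁺] = 4.0043e-05

pH = 4.40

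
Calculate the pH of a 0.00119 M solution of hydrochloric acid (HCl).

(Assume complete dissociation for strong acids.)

[H⁺] = 0.00119 M for strong acid. pH = -log[H⁺] = -log(0.00119)

pH = 2.92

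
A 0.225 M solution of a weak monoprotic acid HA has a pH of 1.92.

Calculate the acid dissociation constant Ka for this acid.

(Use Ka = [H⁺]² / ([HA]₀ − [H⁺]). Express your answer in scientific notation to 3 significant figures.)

[H⁺] = 10^(−pH) = 10^(−1.92) = 1.202e-02 M. For HA ⇌ H⁺ + A⁻, Ka = [H⁺][A⁻]/[HA] = [H⁺]² / ([HA]₀ − [H⁺]) = (1.202e-02)² / (0.225 − 1.202e-02) = 6.79e-04.

K_a = 6.79e-04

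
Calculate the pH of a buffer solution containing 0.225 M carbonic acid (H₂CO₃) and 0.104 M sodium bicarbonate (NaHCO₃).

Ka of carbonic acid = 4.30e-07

pKa = -log(4.30e-07) = 6.37. pH = pKa + log([A⁻]/[HA]) = 6.37 + log(0.104/0.225)

pH = 6.03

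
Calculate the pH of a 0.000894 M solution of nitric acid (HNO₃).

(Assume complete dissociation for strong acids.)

[H⁺] = 0.000894 M for strong acid. pH = -log[H⁺] = -log(0.000894)

pH = 3.05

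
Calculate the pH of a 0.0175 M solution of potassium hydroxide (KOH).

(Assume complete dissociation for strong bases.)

[OH⁻] = 0.0175 M for strong base. pOH = -log[OH⁻] = 1.76, pH = 14 - pOH

pH = 12.24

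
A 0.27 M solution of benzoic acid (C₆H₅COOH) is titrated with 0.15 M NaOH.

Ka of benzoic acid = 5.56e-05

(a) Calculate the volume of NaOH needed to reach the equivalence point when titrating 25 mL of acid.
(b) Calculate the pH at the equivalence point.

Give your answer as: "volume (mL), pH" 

moles acid = 0.27 × 25/1000 = 0.00675 mol; V_base = moles/0.15 × 1000 = 45.0 mL. At equivalence only the conjugate base is present: [A⁻] = 0.00675/0.070 = 9.6429e-02 M. Kb = Kw/Ka = 1.80e-10; [OH⁻] = √(Kb × [A⁻]) = 4.1645e-06; pOH = 5.38; pH = 14 - pOH = 8.62.

V = 45.0 mL, pH = 8.62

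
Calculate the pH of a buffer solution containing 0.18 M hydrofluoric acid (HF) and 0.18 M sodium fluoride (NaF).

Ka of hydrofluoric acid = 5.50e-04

pKa = -log(5.50e-04) = 3.26. pH = pKa + log([A⁻]/[HA]) = 3.26 + log(0.18/0.18)

pH = 3.26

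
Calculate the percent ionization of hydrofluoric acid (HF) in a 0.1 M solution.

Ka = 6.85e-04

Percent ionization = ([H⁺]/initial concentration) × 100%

Using Ka equilibrium: x² + Ka×x - Ka×C = 0. Solving: [H⁺] = 7.9411e-03. Percent = (7.9411e-03/0.1) × 100

Percent ionization = 7.94%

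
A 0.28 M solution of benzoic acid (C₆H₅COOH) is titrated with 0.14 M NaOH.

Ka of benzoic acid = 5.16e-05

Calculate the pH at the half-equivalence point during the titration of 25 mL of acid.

At half-equivalence [HA] = [A⁻], so Henderson-Hasselbalch gives pH = pKa = -log(5.16e-05) = 4.29.

pH = pKa = 4.29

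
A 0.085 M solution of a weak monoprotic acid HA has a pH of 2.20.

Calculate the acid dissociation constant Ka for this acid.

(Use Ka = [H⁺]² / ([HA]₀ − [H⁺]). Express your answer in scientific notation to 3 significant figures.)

[H⁺] = 10^(−pH) = 10^(−2.20) = 6.310e-03 M. For HA ⇌ H⁺ + A⁻, Ka = [H⁺][A⁻]/[HA] = [H⁺]² / ([HA]₀ − [H⁺]) = (6.310e-03)² / (0.085 − 6.310e-03) = 5.06e-04.

K_a = 5.06e-04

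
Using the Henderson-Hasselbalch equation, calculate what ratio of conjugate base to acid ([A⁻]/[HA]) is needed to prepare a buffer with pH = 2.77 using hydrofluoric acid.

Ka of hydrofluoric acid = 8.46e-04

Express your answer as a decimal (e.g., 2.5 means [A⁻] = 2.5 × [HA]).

pKa = -log(8.46e-04) = 3.0726. pH = pKa + log([A⁻]/[HA]), so log([A⁻]/[HA]) = pH − pKa = 2.77 − 3.0726 = -0.3026. [A⁻]/[HA] = 10^(-0.3026) = 0.498

[A⁻]/[HA] = 0.498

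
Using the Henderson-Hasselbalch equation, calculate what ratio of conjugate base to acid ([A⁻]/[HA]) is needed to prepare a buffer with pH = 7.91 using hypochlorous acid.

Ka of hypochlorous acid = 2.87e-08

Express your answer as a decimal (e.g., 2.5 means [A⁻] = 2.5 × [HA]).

pKa = -log(2.87e-08) = 7.5421. pH = pKa + log([A⁻]/[HA]), so log([A⁻]/[HA]) = pH − pKa = 7.91 − 7.5421 = 0.3679. [A⁻]/[HA] = 10^(0.3679) = 2.33

[A⁻]/[HA] = 2.33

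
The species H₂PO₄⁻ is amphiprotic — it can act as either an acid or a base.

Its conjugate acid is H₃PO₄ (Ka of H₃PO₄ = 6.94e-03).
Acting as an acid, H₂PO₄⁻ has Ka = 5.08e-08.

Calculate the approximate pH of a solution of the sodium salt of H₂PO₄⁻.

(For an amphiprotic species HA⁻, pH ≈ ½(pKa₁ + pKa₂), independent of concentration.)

pKa₁ = -log(6.94e-03) = 2.16; pKa₂ = -log(5.08e-08) = 7.29. For an amphiprotic species, pH ≈ ½(pKa₁ + pKa₂) = ½(2.16 + 7.29) = 4.73.

pH = 4.73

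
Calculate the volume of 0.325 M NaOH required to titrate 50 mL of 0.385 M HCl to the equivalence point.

At equivalence: moles acid = moles base. moles HCl = 0.385 × 50/1000 = 0.01925 mol. V_base = moles / 0.325 × 1000 = 59.2 mL.

V_{base} = 59.2 mL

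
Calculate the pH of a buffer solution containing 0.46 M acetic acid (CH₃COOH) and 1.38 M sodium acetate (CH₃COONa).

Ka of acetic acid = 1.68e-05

pKa = -log(1.68e-05) = 4.77. pH = pKa + log([A⁻]/[HA]) = 4.77 + log(1.38/0.46)

pH = 5.25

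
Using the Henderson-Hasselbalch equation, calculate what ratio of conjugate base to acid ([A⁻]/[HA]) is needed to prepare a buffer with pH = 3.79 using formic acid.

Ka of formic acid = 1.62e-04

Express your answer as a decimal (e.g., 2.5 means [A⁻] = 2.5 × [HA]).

pKa = -log(1.62e-04) = 3.7905. pH = pKa + log([A⁻]/[HA]), so log([A⁻]/[HA]) = pH − pKa = 3.79 − 3.7905 = -0.0005. [A⁻]/[HA] = 10^(-0.0005) = 0.999

[A⁻]/[HA] = 0.999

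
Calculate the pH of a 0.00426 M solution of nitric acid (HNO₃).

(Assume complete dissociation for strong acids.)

[H⁺] = 0.00426 M for strong acid. pH = -log[H⁺] = -log(0.00426)

pH = 2.37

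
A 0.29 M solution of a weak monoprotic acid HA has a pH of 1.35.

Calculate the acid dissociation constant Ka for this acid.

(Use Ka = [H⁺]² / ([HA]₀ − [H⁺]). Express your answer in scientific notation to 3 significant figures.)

[H⁺] = 10^(−pH) = 10^(−1.35) = 4.467e-02 M. For HA ⇌ H⁺ + A⁻, Ka = [H⁺][A⁻]/[HA] = [H⁺]² / ([HA]₀ − [H⁺]) = (4.467e-02)² / (0.29 − 4.467e-02) = 8.13e-03.

K_a = 8.13e-03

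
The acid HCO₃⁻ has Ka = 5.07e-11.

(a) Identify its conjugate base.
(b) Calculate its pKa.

(a) The conjugate base is formed by removing one H⁺ from HCO₃⁻, giving CO₃²⁻. (b) pKa = -log(Ka) = -log(5.07e-11) = 10.29.

Conjugate base: CO₃²⁻; pK_a = 10.29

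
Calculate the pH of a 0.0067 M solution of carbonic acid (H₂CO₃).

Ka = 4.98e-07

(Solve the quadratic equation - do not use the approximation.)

x² + Ka×x - Ka×C = 0. Using quadratic formula: [H⁺] = 5.7515e-05

pH = 4.24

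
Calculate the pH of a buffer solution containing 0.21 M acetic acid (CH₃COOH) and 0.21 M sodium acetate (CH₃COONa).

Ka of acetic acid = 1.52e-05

pKa = -log(1.52e-05) = 4.82. pH = pKa + log([A⁻]/[HA]) = 4.82 + log(0.21/0.21)

pH = 4.82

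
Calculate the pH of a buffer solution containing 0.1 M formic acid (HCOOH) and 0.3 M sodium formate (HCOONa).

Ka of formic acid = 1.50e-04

pKa = -log(1.50e-04) = 3.82. pH = pKa + log([A⁻]/[HA]) = 3.82 + log(0.3/0.1)

pH = 4.30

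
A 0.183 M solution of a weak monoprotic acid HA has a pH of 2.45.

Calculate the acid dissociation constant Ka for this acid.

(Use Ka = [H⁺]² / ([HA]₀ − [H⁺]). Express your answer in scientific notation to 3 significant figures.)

[H⁺] = 10^(−pH) = 10^(−2.45) = 3.548e-03 M. For HA ⇌ H⁺ + A⁻, Ka = [H⁺][A⁻]/[HA] = [H⁺]² / ([HA]₀ − [H⁺]) = (3.548e-03)² / (0.183 − 3.548e-03) = 7.02e-05.

K_a = 7.02e-05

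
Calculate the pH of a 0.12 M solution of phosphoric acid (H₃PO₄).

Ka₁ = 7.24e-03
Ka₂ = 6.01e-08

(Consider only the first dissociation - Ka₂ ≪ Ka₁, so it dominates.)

First dissociation dominates. From Ka₁ = [H⁺][HA⁻]/[H₂A], x² + Ka₁·x − Ka₁·C = 0 with C = 0.12 M and Ka₁ = 7.24e-03. Solving: [H⁺] = (−Ka₁ + √(Ka₁² + 4·Ka₁·C)) / 2 = 2.6077e-02 M. pH = -log(2.6077e-02) = 1.58.

pH = 1.58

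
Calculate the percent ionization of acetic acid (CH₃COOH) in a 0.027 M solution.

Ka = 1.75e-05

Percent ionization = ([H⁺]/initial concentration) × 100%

Using Ka equilibrium: x² + Ka×x - Ka×C = 0. Solving: [H⁺] = 6.7869e-04. Percent = (6.7869e-04/0.027) × 100

Percent ionization = 2.51%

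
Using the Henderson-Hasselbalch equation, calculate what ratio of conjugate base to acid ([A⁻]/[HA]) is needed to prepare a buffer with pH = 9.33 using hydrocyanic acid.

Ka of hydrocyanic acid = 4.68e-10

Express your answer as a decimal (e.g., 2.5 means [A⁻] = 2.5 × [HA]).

pKa = -log(4.68e-10) = 9.3298. pH = pKa + log([A⁻]/[HA]), so log([A⁻]/[HA]) = pH − pKa = 9.33 − 9.3298 = 0.0002. [A⁻]/[HA] = 10^(0.0002) = 1.00

[A⁻]/[HA] = 1.00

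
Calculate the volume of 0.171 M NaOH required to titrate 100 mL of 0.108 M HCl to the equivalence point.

At equivalence: moles acid = moles base. moles HCl = 0.108 × 100/1000 = 0.0108 mol. V_base = moles / 0.171 × 1000 = 63.2 mL.

V_{base} = 63.2 mL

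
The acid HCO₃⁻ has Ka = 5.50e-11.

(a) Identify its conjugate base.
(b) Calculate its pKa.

(a) The conjugate base is formed by removing one H⁺ from HCO₃⁻, giving CO₃²⁻. (b) pKa = -log(Ka) = -log(5.50e-11) = 10.26.

Conjugate base: CO₃²⁻; pK_a = 10.26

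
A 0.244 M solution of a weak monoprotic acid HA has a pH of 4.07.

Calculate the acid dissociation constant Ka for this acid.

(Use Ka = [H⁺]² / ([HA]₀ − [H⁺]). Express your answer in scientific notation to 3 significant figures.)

[H⁺] = 10^(−pH) = 10^(−4.07) = 8.511e-05 M. For HA ⇌ H⁺ + A⁻, Ka = [H⁺][A⁻]/[HA] = [H⁺]² / ([HA]₀ − [H⁺]) = (8.511e-05)² / (0.244 − 8.511e-05) = 2.97e-08.

K_a = 2.97e-08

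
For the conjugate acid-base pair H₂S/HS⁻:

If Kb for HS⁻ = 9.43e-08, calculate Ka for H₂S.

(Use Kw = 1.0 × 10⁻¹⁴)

For a conjugate pair Ka × Kb = Kw, so Ka = Kw/Kb = 1.0 × 10⁻¹⁴ / 9.43e-08 = 1.06e-07.

K_a = 1.06e-07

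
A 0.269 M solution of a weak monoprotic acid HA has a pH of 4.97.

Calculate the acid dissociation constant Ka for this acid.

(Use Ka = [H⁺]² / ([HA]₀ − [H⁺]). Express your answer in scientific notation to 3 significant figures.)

[H⁺] = 10^(−pH) = 10^(−4.97) = 1.072e-05 M. For HA ⇌ H⁺ + A⁻, Ka = [H⁺][A⁻]/[HA] = [H⁺]² / ([HA]₀ − [H⁺]) = (1.072e-05)² / (0.269 − 1.072e-05) = 4.27e-10.

K_a = 4.27e-10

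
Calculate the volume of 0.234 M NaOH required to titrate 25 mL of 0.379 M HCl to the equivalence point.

At equivalence: moles acid = moles base. moles HCl = 0.379 × 25/1000 = 0.009475 mol. V_base = moles / 0.234 × 1000 = 40.5 mL.

V_{base} = 40.5 mL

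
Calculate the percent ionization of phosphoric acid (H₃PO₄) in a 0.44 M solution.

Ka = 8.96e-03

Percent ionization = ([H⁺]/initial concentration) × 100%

Using Ka equilibrium: x² + Ka×x - Ka×C = 0. Solving: [H⁺] = 5.8468e-02. Percent = (5.8468e-02/0.44) × 100

Percent ionization = 13.3%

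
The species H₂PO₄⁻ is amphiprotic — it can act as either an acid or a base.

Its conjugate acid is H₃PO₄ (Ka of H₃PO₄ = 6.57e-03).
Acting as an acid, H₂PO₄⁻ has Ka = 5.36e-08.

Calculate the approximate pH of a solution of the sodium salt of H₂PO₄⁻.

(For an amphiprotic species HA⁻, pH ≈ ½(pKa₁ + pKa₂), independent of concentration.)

pKa₁ = -log(6.57e-03) = 2.18; pKa₂ = -log(5.36e-08) = 7.27. For an amphiprotic species, pH ≈ ½(pKa₁ + pKa₂) = ½(2.18 + 7.27) = 4.73.

pH = 4.73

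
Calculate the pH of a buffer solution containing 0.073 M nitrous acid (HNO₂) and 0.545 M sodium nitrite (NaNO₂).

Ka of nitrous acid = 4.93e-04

pKa = -log(4.93e-04) = 3.31. pH = pKa + log([A⁻]/[HA]) = 3.31 + log(0.545/0.073)

pH = 4.18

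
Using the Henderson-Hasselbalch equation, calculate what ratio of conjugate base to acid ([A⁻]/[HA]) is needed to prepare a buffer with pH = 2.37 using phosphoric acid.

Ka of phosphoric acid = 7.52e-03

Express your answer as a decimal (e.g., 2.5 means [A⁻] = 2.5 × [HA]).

pKa = -log(7.52e-03) = 2.1238. pH = pKa + log([A⁻]/[HA]), so log([A⁻]/[HA]) = pH − pKa = 2.37 − 2.1238 = 0.2462. [A⁻]/[HA] = 10^(0.2462) = 1.76

[A⁻]/[HA] = 1.76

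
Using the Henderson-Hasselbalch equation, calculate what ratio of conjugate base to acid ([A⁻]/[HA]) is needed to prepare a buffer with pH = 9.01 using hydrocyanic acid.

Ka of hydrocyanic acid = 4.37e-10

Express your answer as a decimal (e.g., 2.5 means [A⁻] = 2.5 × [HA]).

pKa = -log(4.37e-10) = 9.3595. pH = pKa + log([A⁻]/[HA]), so log([A⁻]/[HA]) = pH − pKa = 9.01 − 9.3595 = -0.3495. [A⁻]/[HA] = 10^(-0.3495) = 0.447

[A⁻]/[HA] = 0.447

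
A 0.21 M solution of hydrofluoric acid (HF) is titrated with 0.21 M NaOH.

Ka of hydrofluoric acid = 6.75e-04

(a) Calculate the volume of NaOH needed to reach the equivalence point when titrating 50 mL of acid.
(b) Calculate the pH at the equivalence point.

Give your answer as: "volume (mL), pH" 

moles acid = 0.21 × 50/1000 = 0.0105 mol; V_base = moles/0.21 × 1000 = 50.0 mL. At equivalence only the conjugate base is present: [A⁻] = 0.0105/0.100 = 1.0500e-01 M. Kb = Kw/Ka = 1.48e-11; [OH⁻] = √(Kb × [A⁻]) = 1.2472e-06; pOH = 5.90; pH = 14 - pOH = 8.10.

V = 50.0 mL, pH = 8.10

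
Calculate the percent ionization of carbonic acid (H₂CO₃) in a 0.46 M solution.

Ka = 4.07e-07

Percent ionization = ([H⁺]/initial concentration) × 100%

Using Ka equilibrium: x² + Ka×x - Ka×C = 0. Solving: [H⁺] = 4.3249e-04. Percent = (4.3249e-04/0.46) × 100

Percent ionization = 0.094%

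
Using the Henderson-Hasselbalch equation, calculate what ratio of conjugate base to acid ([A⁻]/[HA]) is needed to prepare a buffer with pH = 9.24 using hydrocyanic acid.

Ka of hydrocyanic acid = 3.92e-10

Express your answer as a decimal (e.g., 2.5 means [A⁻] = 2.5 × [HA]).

pKa = -log(3.92e-10) = 9.4067. pH = pKa + log([A⁻]/[HA]), so log([A⁻]/[HA]) = pH − pKa = 9.24 − 9.4067 = -0.1667. [A⁻]/[HA] = 10^(-0.1667) = 0.681

[A⁻]/[HA] = 0.681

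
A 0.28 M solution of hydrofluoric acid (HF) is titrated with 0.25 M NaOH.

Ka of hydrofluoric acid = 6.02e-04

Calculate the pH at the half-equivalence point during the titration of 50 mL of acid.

At half-equivalence [HA] = [A⁻], so Henderson-Hasselbalch gives pH = pKa = -log(6.02e-04) = 3.22.

pH = pKa = 3.22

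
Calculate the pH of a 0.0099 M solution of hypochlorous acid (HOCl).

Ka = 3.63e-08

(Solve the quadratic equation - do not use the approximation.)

x² + Ka×x - Ka×C = 0. Using quadratic formula: [H⁺] = 1.8939e-05

pH = 4.72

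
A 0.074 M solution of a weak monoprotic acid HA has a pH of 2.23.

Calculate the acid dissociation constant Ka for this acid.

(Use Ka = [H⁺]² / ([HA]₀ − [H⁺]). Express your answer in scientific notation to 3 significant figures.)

[H⁺] = 10^(−pH) = 10^(−2.23) = 5.888e-03 M. For HA ⇌ H⁺ + A⁻, Ka = [H⁺][A⁻]/[HA] = [H⁺]² / ([HA]₀ − [H⁺]) = (5.888e-03)² / (0.074 − 5.888e-03) = 5.09e-04.

K_a = 5.09e-04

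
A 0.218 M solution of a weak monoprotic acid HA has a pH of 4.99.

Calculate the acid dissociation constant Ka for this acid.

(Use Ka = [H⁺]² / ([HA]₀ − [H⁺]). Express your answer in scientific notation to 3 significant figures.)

[H⁺] = 10^(−pH) = 10^(−4.99) = 1.023e-05 M. For HA ⇌ H⁺ + A⁻, Ka = [H⁺][A⁻]/[HA] = [H⁺]² / ([HA]₀ − [H⁺]) = (1.023e-05)² / (0.218 − 1.023e-05) = 4.80e-10.

K_a = 4.80e-10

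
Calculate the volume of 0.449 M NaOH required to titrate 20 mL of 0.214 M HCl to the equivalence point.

At equivalence: moles acid = moles base. moles HCl = 0.214 × 20/1000 = 0.00428 mol. V_base = moles / 0.449 × 1000 = 9.5 mL.

V_{base} = 9.5 mL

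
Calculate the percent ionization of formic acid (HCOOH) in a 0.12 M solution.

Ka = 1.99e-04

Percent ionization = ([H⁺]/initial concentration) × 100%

Using Ka equilibrium: x² + Ka×x - Ka×C = 0. Solving: [H⁺] = 4.7882e-03. Percent = (4.7882e-03/0.12) × 100

Percent ionization = 3.99%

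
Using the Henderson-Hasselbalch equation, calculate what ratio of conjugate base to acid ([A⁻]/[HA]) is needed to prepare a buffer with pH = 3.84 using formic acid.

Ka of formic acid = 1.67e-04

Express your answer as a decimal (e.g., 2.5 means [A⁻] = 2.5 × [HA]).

pKa = -log(1.67e-04) = 3.7773. pH = pKa + log([A⁻]/[HA]), so log([A⁻]/[HA]) = pH − pKa = 3.84 − 3.7773 = 0.0627. [A⁻]/[HA] = 10^(0.0627) = 1.16

[A⁻]/[HA] = 1.16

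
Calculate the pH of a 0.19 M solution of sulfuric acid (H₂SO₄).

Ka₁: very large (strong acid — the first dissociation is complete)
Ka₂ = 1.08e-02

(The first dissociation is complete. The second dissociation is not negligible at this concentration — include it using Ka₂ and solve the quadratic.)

First dissociation is complete: [H⁺]₀ = [HSO₄⁻]₀ = C = 0.19 M. Second dissociation HSO₄⁻ ⇌ H⁺ + SO₄²⁻: let x = [SO₄²⁻]. Ka₂ = (C + x)·x / (C − x) = 1.08e-02 → x² + (C + Ka₂)·x − Ka₂·C = 0 → x² + 0.20080·x − 2.052e-03 = 0. x = (−0.20080 + √(0.20080² + 4 × 2.052e-03)) / 2 = 9.7461e-03 M. [H⁺] = C + x = 0.19 + 9.7461e-03 = 1.9975e-01 M. pH = -log(1.9975e-01) = 0.70.

pH = 0.70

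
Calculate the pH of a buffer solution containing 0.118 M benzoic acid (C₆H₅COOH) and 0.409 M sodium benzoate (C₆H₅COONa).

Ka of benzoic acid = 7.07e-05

pKa = -log(7.07e-05) = 4.15. pH = pKa + log([A⁻]/[HA]) = 4.15 + log(0.409/0.118)

pH = 4.69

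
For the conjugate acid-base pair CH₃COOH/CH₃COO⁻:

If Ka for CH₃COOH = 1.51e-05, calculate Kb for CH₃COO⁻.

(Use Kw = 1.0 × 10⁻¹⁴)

For a conjugate pair Ka × Kb = Kw, so Kb = Kw/Ka = 1.0 × 10⁻¹⁴ / 1.51e-05 = 6.62e-10.

K_b = 6.62e-10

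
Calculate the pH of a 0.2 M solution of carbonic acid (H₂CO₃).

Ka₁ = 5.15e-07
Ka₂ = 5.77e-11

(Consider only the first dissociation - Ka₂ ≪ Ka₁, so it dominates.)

First dissociation dominates. From Ka₁ = [H⁺][HA⁻]/[H₂A], x² + Ka₁·x − Ka₁·C = 0 with C = 0.2 M and Ka₁ = 5.15e-07. Solving: [H⁺] = (−Ka₁ + √(Ka₁² + 4·Ka₁·C)) / 2 = 3.2068e-04 M. pH = -log(3.2068e-04) = 3.49.

pH = 3.49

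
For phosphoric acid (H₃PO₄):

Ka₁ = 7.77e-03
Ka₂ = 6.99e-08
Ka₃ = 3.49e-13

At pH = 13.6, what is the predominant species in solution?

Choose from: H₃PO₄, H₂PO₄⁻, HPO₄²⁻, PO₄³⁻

pKa₁ = 2.11, pKa₂ = 7.16, pKa₃ = 12.46. For a polyprotic acid the predominant species crosses at each pKa: below pKa_n the protonated form dominates, above it the deprotonated form does. At pH = 13.6, the predominant species is PO₄³⁻.

PO₄³⁻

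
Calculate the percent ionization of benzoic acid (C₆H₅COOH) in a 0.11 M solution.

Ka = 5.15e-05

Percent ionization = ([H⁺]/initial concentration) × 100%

Using Ka equilibrium: x² + Ka×x - Ka×C = 0. Solving: [H⁺] = 2.3545e-03. Percent = (2.3545e-03/0.11) × 100

Percent ionization = 2.14%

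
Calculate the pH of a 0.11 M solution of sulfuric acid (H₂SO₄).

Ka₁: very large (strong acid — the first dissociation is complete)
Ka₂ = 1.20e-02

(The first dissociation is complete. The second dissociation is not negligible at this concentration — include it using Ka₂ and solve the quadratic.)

First dissociation is complete: [H⁺]₀ = [HSO₄⁻]₀ = C = 0.11 M. Second dissociation HSO₄⁻ ⇌ H⁺ + SO₄²⁻: let x = [SO₄²⁻]. Ka₂ = (C + x)·x / (C − x) = 1.20e-02 → x² + (C + Ka₂)·x − Ka₂·C = 0 → x² + 0.12200·x − 1.320e-03 = 0. x = (−0.12200 + √(0.12200² + 4 × 1.320e-03)) / 2 = 1.0000e-02 M. [H⁺] = C + x = 0.11 + 1.0000e-02 = 1.2000e-01 M. pH = -log(1.2000e-01) = 0.92.

pH = 0.92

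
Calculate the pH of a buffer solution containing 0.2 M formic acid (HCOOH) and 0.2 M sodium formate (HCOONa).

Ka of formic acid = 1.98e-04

pKa = -log(1.98e-04) = 3.70. pH = pKa + log([A⁻]/[HA]) = 3.70 + log(0.2/0.2)

pH = 3.70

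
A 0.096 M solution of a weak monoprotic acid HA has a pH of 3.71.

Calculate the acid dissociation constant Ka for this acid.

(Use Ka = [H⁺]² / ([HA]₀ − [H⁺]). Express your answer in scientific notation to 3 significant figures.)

[H⁺] = 10^(−pH) = 10^(−3.71) = 1.950e-04 M. For HA ⇌ H⁺ + A⁻, Ka = [H⁺][A⁻]/[HA] = [H⁺]² / ([HA]₀ − [H⁺]) = (1.950e-04)² / (0.096 − 1.950e-04) = 3.97e-07.

K_a = 3.97e-07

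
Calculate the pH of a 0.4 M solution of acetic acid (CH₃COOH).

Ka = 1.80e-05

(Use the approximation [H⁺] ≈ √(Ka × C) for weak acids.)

[H⁺] = √(Ka × C) = √(1.80e-05 × 0.4) = 2.6833e-03. pH = -log(2.6833e-03)

pH = 2.57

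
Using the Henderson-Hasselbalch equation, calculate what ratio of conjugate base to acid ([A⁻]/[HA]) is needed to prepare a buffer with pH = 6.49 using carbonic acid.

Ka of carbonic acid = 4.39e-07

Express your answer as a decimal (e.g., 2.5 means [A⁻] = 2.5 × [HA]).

pKa = -log(4.39e-07) = 6.3575. pH = pKa + log([A⁻]/[HA]), so log([A⁻]/[HA]) = pH − pKa = 6.49 − 6.3575 = 0.1325. [A⁻]/[HA] = 10^(0.1325) = 1.36

[A⁻]/[HA] = 1.36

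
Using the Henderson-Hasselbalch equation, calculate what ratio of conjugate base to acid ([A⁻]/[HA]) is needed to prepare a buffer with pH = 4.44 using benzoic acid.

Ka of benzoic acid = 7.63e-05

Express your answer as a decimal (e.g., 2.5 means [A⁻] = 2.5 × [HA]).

pKa = -log(7.63e-05) = 4.1175. pH = pKa + log([A⁻]/[HA]), so log([A⁻]/[HA]) = pH − pKa = 4.44 − 4.1175 = 0.3225. [A⁻]/[HA] = 10^(0.3225) = 2.10

[A⁻]/[HA] = 2.10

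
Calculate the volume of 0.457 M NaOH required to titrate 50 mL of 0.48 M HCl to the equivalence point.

At equivalence: moles acid = moles base. moles HCl = 0.48 × 50/1000 = 0.024 mol. V_base = moles / 0.457 × 1000 = 52.5 mL.

V_{base} = 52.5 mL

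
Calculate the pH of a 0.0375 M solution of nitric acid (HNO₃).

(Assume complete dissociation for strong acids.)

[H⁺] = 0.0375 M for strong acid. pH = -log[H⁺] = -log(0.0375)

pH = 1.43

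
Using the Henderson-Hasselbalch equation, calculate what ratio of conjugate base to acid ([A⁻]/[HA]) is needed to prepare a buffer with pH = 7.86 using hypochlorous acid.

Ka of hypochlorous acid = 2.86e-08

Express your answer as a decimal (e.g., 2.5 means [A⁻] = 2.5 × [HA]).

pKa = -log(2.86e-08) = 7.5436. pH = pKa + log([A⁻]/[HA]), so log([A⁻]/[HA]) = pH − pKa = 7.86 − 7.5436 = 0.3164. [A⁻]/[HA] = 10^(0.3164) = 2.07

[A⁻]/[HA] = 2.07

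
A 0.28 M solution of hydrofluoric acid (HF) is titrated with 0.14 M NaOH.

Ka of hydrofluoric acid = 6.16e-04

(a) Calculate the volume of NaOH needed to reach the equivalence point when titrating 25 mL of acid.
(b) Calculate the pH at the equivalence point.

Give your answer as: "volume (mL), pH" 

moles acid = 0.28 × 25/1000 = 0.007 mol; V_base = moles/0.14 × 1000 = 50.0 mL. At equivalence only the conjugate base is present: [A⁻] = 0.007/0.075 = 9.3333e-02 M. Kb = Kw/Ka = 1.62e-11; [OH⁻] = √(Kb × [A⁻]) = 1.2309e-06; pOH = 5.91; pH = 14 - pOH = 8.09.

V = 50.0 mL, pH = 8.09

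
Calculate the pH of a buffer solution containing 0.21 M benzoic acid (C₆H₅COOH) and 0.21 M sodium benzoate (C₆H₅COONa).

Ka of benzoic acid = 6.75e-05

pKa = -log(6.75e-05) = 4.17. pH = pKa + log([A⁻]/[HA]) = 4.17 + log(0.21/0.21)

pH = 4.17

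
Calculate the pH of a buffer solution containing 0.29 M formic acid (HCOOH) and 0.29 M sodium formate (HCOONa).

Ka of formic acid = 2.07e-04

pKa = -log(2.07e-04) = 3.68. pH = pKa + log([A⁻]/[HA]) = 3.68 + log(0.29/0.29)

pH = 3.68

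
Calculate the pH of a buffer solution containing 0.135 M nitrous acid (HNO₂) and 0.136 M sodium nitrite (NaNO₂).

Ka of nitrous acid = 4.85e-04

pKa = -log(4.85e-04) = 3.31. pH = pKa + log([A⁻]/[HA]) = 3.31 + log(0.136/0.135)

pH = 3.32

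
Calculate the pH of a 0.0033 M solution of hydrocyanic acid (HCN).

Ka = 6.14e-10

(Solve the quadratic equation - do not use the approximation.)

x² + Ka×x - Ka×C = 0. Using quadratic formula: [H⁺] = 1.4231e-06

pH = 5.85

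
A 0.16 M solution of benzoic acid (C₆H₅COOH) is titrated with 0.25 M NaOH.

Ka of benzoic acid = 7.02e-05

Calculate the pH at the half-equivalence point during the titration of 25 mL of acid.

At half-equivalence [HA] = [A⁻], so Henderson-Hasselbalch gives pH = pKa = -log(7.02e-05) = 4.15.

pH = pKa = 4.15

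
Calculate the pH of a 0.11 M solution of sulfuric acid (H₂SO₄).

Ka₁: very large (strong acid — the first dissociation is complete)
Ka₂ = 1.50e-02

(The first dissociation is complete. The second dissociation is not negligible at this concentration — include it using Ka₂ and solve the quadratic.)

First dissociation is complete: [H⁺]₀ = [HSO₄⁻]₀ = C = 0.11 M. Second dissociation HSO₄⁻ ⇌ H⁺ + SO₄²⁻: let x = [SO₄²⁻]. Ka₂ = (C + x)·x / (C − x) = 1.50e-02 → x² + (C + Ka₂)·x − Ka₂·C = 0 → x² + 0.12500·x − 1.650e-03 = 0. x = (−0.12500 + √(0.12500² + 4 × 1.650e-03)) / 2 = 1.2040e-02 M. [H⁺] = C + x = 0.11 + 1.2040e-02 = 1.2204e-01 M. pH = -log(1.2204e-01) = 0.91.

pH = 0.91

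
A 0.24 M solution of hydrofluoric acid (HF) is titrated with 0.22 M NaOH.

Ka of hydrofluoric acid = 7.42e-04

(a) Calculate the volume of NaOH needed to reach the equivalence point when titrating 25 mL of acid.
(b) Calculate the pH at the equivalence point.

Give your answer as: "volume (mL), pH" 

moles acid = 0.24 × 25/1000 = 0.006 mol; V_base = moles/0.22 × 1000 = 27.3 mL. At equivalence only the conjugate base is present: [A⁻] = 0.006/0.052 = 1.1478e-01 M. Kb = Kw/Ka = 1.35e-11; [OH⁻] = √(Kb × [A⁻]) = 1.2438e-06; pOH = 5.91; pH = 14 - pOH = 8.09.

V = 27.3 mL, pH = 8.09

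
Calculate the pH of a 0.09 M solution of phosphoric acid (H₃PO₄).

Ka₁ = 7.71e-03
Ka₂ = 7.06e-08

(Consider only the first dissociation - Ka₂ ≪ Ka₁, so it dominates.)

First dissociation dominates. From Ka₁ = [H⁺][HA⁻]/[H₂A], x² + Ka₁·x − Ka₁·C = 0 with C = 0.09 M and Ka₁ = 7.71e-03. Solving: [H⁺] = (−Ka₁ + √(Ka₁² + 4·Ka₁·C)) / 2 = 2.2768e-02 M. pH = -log(2.2768e-02) = 1.64.

pH = 1.64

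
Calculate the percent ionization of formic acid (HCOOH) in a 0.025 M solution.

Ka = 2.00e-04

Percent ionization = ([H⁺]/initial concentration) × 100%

Using Ka equilibrium: x² + Ka×x - Ka×C = 0. Solving: [H⁺] = 2.1383e-03. Percent = (2.1383e-03/0.025) × 100

Percent ionization = 8.55%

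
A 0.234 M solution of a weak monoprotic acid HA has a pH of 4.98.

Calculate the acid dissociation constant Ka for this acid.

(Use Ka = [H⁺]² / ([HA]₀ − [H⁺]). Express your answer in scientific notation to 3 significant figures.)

[H⁺] = 10^(−pH) = 10^(−4.98) = 1.047e-05 M. For HA ⇌ H⁺ + A⁻, Ka = [H⁺][A⁻]/[HA] = [H⁺]² / ([HA]₀ − [H⁺]) = (1.047e-05)² / (0.234 − 1.047e-05) = 4.69e-10.

K_a = 4.69e-10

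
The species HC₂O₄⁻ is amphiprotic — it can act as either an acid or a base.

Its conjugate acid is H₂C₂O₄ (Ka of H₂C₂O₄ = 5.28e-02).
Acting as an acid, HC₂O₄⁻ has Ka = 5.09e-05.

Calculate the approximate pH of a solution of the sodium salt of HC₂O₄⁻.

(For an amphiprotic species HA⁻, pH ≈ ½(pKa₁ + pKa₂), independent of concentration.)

pKa₁ = -log(5.28e-02) = 1.28; pKa₂ = -log(5.09e-05) = 4.29. For an amphiprotic species, pH ≈ ½(pKa₁ + pKa₂) = ½(1.28 + 4.29) = 2.79.

pH = 2.79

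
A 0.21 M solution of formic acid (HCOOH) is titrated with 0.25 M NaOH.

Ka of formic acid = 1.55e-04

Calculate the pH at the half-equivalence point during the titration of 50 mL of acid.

At half-equivalence [HA] = [A⁻], so Henderson-Hasselbalch gives pH = pKa = -log(1.55e-04) = 3.81.

pH = pKa = 3.81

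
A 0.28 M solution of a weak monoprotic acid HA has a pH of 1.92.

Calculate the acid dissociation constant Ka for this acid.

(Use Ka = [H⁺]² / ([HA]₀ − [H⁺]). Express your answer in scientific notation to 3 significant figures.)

[H⁺] = 10^(−pH) = 10^(−1.92) = 1.202e-02 M. For HA ⇌ H⁺ + A⁻, Ka = [H⁺][A⁻]/[HA] = [H⁺]² / ([HA]₀ − [H⁺]) = (1.202e-02)² / (0.28 − 1.202e-02) = 5.39e-04.

K_a = 5.39e-04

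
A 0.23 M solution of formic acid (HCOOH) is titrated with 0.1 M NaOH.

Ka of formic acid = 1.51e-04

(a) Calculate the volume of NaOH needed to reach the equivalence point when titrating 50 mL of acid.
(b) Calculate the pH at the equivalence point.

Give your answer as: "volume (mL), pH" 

moles acid = 0.23 × 50/1000 = 0.0115 mol; V_base = moles/0.1 × 1000 = 115.0 mL. At equivalence only the conjugate base is present: [A⁻] = 0.0115/0.165 = 6.9697e-02 M. Kb = Kw/Ka = 6.62e-11; [OH⁻] = √(Kb × [A⁻]) = 2.1484e-06; pOH = 5.67; pH = 14 - pOH = 8.33.

V = 115.0 mL, pH = 8.33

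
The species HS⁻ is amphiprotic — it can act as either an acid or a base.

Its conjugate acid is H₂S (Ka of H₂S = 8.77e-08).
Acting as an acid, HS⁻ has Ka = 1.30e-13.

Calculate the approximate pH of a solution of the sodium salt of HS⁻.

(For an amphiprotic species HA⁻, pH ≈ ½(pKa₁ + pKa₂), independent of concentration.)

pKa₁ = -log(8.77e-08) = 7.06; pKa₂ = -log(1.30e-13) = 12.89. For an amphiprotic species, pH ≈ ½(pKa₁ + pKa₂) = ½(7.06 + 12.89) = 9.97.

pH = 9.97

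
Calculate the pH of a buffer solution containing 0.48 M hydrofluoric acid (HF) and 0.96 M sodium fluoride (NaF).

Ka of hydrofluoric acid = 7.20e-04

pKa = -log(7.20e-04) = 3.14. pH = pKa + log([A⁻]/[HA]) = 3.14 + log(0.96/0.48)

pH = 3.44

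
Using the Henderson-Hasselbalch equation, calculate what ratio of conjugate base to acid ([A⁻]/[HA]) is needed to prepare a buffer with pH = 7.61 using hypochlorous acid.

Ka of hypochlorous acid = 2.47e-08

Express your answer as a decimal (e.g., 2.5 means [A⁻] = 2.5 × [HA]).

pKa = -log(2.47e-08) = 7.6073. pH = pKa + log([A⁻]/[HA]), so log([A⁻]/[HA]) = pH − pKa = 7.61 − 7.6073 = 0.0027. [A⁻]/[HA] = 10^(0.0027) = 1.01

[A⁻]/[HA] = 1.01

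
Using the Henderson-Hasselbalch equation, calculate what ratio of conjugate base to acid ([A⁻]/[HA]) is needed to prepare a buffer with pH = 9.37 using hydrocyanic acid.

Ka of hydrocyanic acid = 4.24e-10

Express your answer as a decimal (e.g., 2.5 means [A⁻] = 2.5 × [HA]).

pKa = -log(4.24e-10) = 9.3726. pH = pKa + log([A⁻]/[HA]), so log([A⁻]/[HA]) = pH − pKa = 9.37 − 9.3726 = -0.0026. [A⁻]/[HA] = 10^(-0.0026) = 0.994

[A⁻]/[HA] = 0.994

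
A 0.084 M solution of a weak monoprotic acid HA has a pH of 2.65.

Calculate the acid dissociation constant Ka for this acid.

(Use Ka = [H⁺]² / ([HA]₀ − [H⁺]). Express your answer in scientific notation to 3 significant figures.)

[H⁺] = 10^(−pH) = 10^(−2.65) = 2.239e-03 M. For HA ⇌ H⁺ + A⁻, Ka = [H⁺][A⁻]/[HA] = [H⁺]² / ([HA]₀ − [H⁺]) = (2.239e-03)² / (0.084 − 2.239e-03) = 6.13e-05.

K_a = 6.13e-05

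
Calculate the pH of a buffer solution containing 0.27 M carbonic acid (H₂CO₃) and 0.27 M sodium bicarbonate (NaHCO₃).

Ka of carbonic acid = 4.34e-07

pKa = -log(4.34e-07) = 6.36. pH = pKa + log([A⁻]/[HA]) = 6.36 + log(0.27/0.27)

pH = 6.36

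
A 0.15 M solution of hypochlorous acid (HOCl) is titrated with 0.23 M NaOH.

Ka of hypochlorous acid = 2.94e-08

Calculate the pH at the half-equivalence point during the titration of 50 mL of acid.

At half-equivalence [HA] = [A⁻], so Henderson-Hasselbalch gives pH = pKa = -log(2.94e-08) = 7.53.

pH = pKa = 7.53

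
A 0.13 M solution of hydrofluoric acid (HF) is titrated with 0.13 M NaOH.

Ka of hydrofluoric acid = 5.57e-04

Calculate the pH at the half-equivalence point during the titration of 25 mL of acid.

At half-equivalence [HA] = [A⁻], so Henderson-Hasselbalch gives pH = pKa = -log(5.57e-04) = 3.25.

pH = pKa = 3.25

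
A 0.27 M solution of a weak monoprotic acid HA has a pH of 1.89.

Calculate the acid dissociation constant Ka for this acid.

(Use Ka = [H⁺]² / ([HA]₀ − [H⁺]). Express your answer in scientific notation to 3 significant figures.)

[H⁺] = 10^(−pH) = 10^(−1.89) = 1.288e-02 M. For HA ⇌ H⁺ + A⁻, Ka = [H⁺][A⁻]/[HA] = [H⁺]² / ([HA]₀ − [H⁺]) = (1.288e-02)² / (0.27 − 1.288e-02) = 6.45e-04.

K_a = 6.45e-04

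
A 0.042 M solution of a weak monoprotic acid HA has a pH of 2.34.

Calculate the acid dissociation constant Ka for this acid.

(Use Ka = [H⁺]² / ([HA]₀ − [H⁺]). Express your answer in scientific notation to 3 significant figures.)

[H⁺] = 10^(−pH) = 10^(−2.34) = 4.571e-03 M. For HA ⇌ H⁺ + A⁻, Ka = [H⁺][A⁻]/[HA] = [H⁺]² / ([HA]₀ − [H⁺]) = (4.571e-03)² / (0.042 − 4.571e-03) = 5.58e-04.

K_a = 5.58e-04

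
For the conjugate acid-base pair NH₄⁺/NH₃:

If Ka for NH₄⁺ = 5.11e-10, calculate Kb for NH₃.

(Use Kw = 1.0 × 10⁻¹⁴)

For a conjugate pair Ka × Kb = Kw, so Kb = Kw/Ka = 1.0 × 10⁻¹⁴ / 5.11e-10 = 1.96e-05.

K_b = 1.96e-05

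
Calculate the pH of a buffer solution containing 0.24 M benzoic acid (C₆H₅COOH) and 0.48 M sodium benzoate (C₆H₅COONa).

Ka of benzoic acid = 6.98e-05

pKa = -log(6.98e-05) = 4.16. pH = pKa + log([A⁻]/[HA]) = 4.16 + log(0.48/0.24)

pH = 4.46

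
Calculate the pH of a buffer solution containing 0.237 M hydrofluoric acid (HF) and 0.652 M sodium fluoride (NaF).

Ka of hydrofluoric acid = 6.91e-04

pKa = -log(6.91e-04) = 3.16. pH = pKa + log([A⁻]/[HA]) = 3.16 + log(0.652/0.237)

pH = 3.60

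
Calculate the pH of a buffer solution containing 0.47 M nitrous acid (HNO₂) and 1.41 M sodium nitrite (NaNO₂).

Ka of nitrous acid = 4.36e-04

pKa = -log(4.36e-04) = 3.36. pH = pKa + log([A⁻]/[HA]) = 3.36 + log(1.41/0.47)

pH = 3.84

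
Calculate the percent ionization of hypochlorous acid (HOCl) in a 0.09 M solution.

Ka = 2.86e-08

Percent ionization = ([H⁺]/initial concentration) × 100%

Using Ka equilibrium: x² + Ka×x - Ka×C = 0. Solving: [H⁺] = 5.0720e-05. Percent = (5.0720e-05/0.09) × 100

Percent ionization = 0.0564%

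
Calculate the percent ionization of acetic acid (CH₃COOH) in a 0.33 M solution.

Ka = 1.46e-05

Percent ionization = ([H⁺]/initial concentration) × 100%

Using Ka equilibrium: x² + Ka×x - Ka×C = 0. Solving: [H⁺] = 2.1877e-03. Percent = (2.1877e-03/0.33) × 100

Percent ionization = 0.663%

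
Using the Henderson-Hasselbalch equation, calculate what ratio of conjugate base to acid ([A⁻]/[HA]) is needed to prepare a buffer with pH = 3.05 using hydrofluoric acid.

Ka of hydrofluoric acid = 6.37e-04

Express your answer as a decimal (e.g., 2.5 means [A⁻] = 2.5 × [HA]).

pKa = -log(6.37e-04) = 3.1959. pH = pKa + log([A⁻]/[HA]), so log([A⁻]/[HA]) = pH − pKa = 3.05 − 3.1959 = -0.1459. [A⁻]/[HA] = 10^(-0.1459) = 0.715

[A⁻]/[HA] = 0.715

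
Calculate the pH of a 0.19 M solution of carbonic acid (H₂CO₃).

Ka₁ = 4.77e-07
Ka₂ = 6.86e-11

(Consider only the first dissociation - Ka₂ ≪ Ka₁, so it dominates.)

First dissociation dominates. From Ka₁ = [H⁺][HA⁻]/[H₂A], x² + Ka₁·x − Ka₁·C = 0 with C = 0.19 M and Ka₁ = 4.77e-07. Solving: [H⁺] = (−Ka₁ + √(Ka₁² + 4·Ka₁·C)) / 2 = 3.0081e-04 M. pH = -log(3.0081e-04) = 3.52.

pH = 3.52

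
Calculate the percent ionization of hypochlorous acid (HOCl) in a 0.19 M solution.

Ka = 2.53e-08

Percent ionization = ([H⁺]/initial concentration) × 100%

Using Ka equilibrium: x² + Ka×x - Ka×C = 0. Solving: [H⁺] = 6.9320e-05. Percent = (6.9320e-05/0.19) × 100

Percent ionization = 0.0365%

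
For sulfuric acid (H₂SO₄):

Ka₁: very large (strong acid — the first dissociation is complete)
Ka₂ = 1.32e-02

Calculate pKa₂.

pKa₂ = -log(Ka₂) = -log(1.32e-02) = 1.88.

pK_{a2} = 1.88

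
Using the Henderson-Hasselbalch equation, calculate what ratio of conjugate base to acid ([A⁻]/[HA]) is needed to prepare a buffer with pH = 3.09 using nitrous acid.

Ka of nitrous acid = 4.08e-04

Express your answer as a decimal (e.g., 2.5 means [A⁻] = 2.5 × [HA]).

pKa = -log(4.08e-04) = 3.3893. pH = pKa + log([A⁻]/[HA]), so log([A⁻]/[HA]) = pH − pKa = 3.09 − 3.3893 = -0.2993. [A⁻]/[HA] = 10^(-0.2993) = 0.502

[A⁻]/[HA] = 0.502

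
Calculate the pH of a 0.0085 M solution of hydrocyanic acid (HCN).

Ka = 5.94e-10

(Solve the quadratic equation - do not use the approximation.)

x² + Ka×x - Ka×C = 0. Using quadratic formula: [H⁺] = 2.2467e-06

pH = 5.65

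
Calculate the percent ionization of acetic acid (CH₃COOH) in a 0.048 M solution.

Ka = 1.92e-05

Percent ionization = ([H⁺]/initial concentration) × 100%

Using Ka equilibrium: x² + Ka×x - Ka×C = 0. Solving: [H⁺] = 9.5045e-04. Percent = (9.5045e-04/0.048) × 100

Percent ionization = 1.98%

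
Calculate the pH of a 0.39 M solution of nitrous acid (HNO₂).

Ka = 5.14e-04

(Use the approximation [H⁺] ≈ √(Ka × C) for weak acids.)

[H⁺] = √(Ka × C) = √(5.14e-04 × 0.39) = 1.4158e-02. pH = -log(1.4158e-02)

pH = 1.85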